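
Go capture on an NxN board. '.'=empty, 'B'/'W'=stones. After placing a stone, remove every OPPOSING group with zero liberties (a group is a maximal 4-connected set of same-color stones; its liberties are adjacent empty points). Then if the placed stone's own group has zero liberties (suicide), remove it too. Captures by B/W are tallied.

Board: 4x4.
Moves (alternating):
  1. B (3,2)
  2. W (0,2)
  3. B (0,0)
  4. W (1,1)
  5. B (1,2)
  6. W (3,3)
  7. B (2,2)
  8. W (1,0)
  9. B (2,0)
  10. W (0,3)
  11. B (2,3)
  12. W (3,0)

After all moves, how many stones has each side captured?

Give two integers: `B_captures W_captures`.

Answer: 1 0

Derivation:
Move 1: B@(3,2) -> caps B=0 W=0
Move 2: W@(0,2) -> caps B=0 W=0
Move 3: B@(0,0) -> caps B=0 W=0
Move 4: W@(1,1) -> caps B=0 W=0
Move 5: B@(1,2) -> caps B=0 W=0
Move 6: W@(3,3) -> caps B=0 W=0
Move 7: B@(2,2) -> caps B=0 W=0
Move 8: W@(1,0) -> caps B=0 W=0
Move 9: B@(2,0) -> caps B=0 W=0
Move 10: W@(0,3) -> caps B=0 W=0
Move 11: B@(2,3) -> caps B=1 W=0
Move 12: W@(3,0) -> caps B=1 W=0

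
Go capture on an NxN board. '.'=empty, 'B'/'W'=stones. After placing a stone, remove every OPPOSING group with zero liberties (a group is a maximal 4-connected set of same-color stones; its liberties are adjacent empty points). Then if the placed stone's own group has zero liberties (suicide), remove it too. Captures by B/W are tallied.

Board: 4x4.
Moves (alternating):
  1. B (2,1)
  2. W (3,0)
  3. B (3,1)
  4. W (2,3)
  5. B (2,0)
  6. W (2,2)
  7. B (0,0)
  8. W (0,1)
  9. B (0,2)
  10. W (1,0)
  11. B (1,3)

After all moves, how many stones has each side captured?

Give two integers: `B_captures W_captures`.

Move 1: B@(2,1) -> caps B=0 W=0
Move 2: W@(3,0) -> caps B=0 W=0
Move 3: B@(3,1) -> caps B=0 W=0
Move 4: W@(2,3) -> caps B=0 W=0
Move 5: B@(2,0) -> caps B=1 W=0
Move 6: W@(2,2) -> caps B=1 W=0
Move 7: B@(0,0) -> caps B=1 W=0
Move 8: W@(0,1) -> caps B=1 W=0
Move 9: B@(0,2) -> caps B=1 W=0
Move 10: W@(1,0) -> caps B=1 W=1
Move 11: B@(1,3) -> caps B=1 W=1

Answer: 1 1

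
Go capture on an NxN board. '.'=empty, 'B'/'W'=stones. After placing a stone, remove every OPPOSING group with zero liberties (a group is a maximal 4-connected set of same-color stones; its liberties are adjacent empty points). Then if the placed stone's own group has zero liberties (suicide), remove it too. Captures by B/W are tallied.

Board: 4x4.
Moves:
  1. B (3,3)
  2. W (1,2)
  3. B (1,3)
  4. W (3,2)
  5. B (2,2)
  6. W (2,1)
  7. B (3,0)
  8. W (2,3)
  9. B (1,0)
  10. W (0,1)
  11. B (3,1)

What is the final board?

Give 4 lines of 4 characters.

Answer: .W..
B.WB
.W.W
BBW.

Derivation:
Move 1: B@(3,3) -> caps B=0 W=0
Move 2: W@(1,2) -> caps B=0 W=0
Move 3: B@(1,3) -> caps B=0 W=0
Move 4: W@(3,2) -> caps B=0 W=0
Move 5: B@(2,2) -> caps B=0 W=0
Move 6: W@(2,1) -> caps B=0 W=0
Move 7: B@(3,0) -> caps B=0 W=0
Move 8: W@(2,3) -> caps B=0 W=2
Move 9: B@(1,0) -> caps B=0 W=2
Move 10: W@(0,1) -> caps B=0 W=2
Move 11: B@(3,1) -> caps B=0 W=2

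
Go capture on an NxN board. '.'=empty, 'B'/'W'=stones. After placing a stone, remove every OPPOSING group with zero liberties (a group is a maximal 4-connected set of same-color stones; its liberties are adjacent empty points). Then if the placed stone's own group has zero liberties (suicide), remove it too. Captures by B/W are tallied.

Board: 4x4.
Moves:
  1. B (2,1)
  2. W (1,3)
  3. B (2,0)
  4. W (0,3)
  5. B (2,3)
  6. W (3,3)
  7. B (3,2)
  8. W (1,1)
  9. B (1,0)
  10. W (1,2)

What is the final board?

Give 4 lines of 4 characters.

Move 1: B@(2,1) -> caps B=0 W=0
Move 2: W@(1,3) -> caps B=0 W=0
Move 3: B@(2,0) -> caps B=0 W=0
Move 4: W@(0,3) -> caps B=0 W=0
Move 5: B@(2,3) -> caps B=0 W=0
Move 6: W@(3,3) -> caps B=0 W=0
Move 7: B@(3,2) -> caps B=1 W=0
Move 8: W@(1,1) -> caps B=1 W=0
Move 9: B@(1,0) -> caps B=1 W=0
Move 10: W@(1,2) -> caps B=1 W=0

Answer: ...W
BWWW
BB.B
..B.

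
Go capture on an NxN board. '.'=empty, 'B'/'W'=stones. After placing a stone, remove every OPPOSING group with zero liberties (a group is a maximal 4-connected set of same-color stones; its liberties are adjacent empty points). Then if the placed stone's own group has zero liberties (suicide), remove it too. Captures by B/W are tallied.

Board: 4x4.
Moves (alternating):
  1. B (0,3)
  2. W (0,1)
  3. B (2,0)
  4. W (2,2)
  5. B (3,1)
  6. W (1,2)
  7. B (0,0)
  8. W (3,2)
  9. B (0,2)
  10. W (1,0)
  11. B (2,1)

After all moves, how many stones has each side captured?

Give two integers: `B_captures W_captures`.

Move 1: B@(0,3) -> caps B=0 W=0
Move 2: W@(0,1) -> caps B=0 W=0
Move 3: B@(2,0) -> caps B=0 W=0
Move 4: W@(2,2) -> caps B=0 W=0
Move 5: B@(3,1) -> caps B=0 W=0
Move 6: W@(1,2) -> caps B=0 W=0
Move 7: B@(0,0) -> caps B=0 W=0
Move 8: W@(3,2) -> caps B=0 W=0
Move 9: B@(0,2) -> caps B=0 W=0
Move 10: W@(1,0) -> caps B=0 W=1
Move 11: B@(2,1) -> caps B=0 W=1

Answer: 0 1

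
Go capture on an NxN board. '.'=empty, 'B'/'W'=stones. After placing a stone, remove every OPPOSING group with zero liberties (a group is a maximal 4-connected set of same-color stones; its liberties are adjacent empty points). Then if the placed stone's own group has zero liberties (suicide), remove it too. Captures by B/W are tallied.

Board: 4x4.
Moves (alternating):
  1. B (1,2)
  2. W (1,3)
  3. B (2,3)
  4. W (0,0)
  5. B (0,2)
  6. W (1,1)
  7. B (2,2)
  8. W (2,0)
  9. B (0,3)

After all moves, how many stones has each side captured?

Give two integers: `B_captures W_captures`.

Answer: 1 0

Derivation:
Move 1: B@(1,2) -> caps B=0 W=0
Move 2: W@(1,3) -> caps B=0 W=0
Move 3: B@(2,3) -> caps B=0 W=0
Move 4: W@(0,0) -> caps B=0 W=0
Move 5: B@(0,2) -> caps B=0 W=0
Move 6: W@(1,1) -> caps B=0 W=0
Move 7: B@(2,2) -> caps B=0 W=0
Move 8: W@(2,0) -> caps B=0 W=0
Move 9: B@(0,3) -> caps B=1 W=0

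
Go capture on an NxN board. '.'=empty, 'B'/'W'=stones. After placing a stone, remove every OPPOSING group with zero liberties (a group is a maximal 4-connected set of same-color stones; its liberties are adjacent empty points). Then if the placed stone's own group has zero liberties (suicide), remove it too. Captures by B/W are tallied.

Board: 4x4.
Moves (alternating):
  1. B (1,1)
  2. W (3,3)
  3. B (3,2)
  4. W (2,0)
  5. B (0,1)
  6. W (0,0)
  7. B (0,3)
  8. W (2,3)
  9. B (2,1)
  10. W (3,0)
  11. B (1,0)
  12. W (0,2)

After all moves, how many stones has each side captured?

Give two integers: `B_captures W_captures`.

Move 1: B@(1,1) -> caps B=0 W=0
Move 2: W@(3,3) -> caps B=0 W=0
Move 3: B@(3,2) -> caps B=0 W=0
Move 4: W@(2,0) -> caps B=0 W=0
Move 5: B@(0,1) -> caps B=0 W=0
Move 6: W@(0,0) -> caps B=0 W=0
Move 7: B@(0,3) -> caps B=0 W=0
Move 8: W@(2,3) -> caps B=0 W=0
Move 9: B@(2,1) -> caps B=0 W=0
Move 10: W@(3,0) -> caps B=0 W=0
Move 11: B@(1,0) -> caps B=1 W=0
Move 12: W@(0,2) -> caps B=1 W=0

Answer: 1 0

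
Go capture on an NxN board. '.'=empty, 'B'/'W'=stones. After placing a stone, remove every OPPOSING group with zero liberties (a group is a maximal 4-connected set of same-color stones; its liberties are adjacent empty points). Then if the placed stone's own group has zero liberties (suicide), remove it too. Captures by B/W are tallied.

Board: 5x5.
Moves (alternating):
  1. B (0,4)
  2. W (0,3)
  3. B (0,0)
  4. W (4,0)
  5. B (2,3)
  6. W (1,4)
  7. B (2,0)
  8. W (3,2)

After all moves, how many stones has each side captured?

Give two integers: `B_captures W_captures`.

Move 1: B@(0,4) -> caps B=0 W=0
Move 2: W@(0,3) -> caps B=0 W=0
Move 3: B@(0,0) -> caps B=0 W=0
Move 4: W@(4,0) -> caps B=0 W=0
Move 5: B@(2,3) -> caps B=0 W=0
Move 6: W@(1,4) -> caps B=0 W=1
Move 7: B@(2,0) -> caps B=0 W=1
Move 8: W@(3,2) -> caps B=0 W=1

Answer: 0 1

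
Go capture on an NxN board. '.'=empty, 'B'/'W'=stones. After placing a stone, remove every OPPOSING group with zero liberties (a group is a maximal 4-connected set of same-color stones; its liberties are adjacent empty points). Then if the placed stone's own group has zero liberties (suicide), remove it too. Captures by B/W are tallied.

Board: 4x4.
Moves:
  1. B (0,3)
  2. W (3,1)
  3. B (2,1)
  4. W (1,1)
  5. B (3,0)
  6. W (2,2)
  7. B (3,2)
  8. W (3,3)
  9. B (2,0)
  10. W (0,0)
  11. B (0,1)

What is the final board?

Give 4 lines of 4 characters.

Answer: WB.B
.W..
BBW.
B.BW

Derivation:
Move 1: B@(0,3) -> caps B=0 W=0
Move 2: W@(3,1) -> caps B=0 W=0
Move 3: B@(2,1) -> caps B=0 W=0
Move 4: W@(1,1) -> caps B=0 W=0
Move 5: B@(3,0) -> caps B=0 W=0
Move 6: W@(2,2) -> caps B=0 W=0
Move 7: B@(3,2) -> caps B=1 W=0
Move 8: W@(3,3) -> caps B=1 W=0
Move 9: B@(2,0) -> caps B=1 W=0
Move 10: W@(0,0) -> caps B=1 W=0
Move 11: B@(0,1) -> caps B=1 W=0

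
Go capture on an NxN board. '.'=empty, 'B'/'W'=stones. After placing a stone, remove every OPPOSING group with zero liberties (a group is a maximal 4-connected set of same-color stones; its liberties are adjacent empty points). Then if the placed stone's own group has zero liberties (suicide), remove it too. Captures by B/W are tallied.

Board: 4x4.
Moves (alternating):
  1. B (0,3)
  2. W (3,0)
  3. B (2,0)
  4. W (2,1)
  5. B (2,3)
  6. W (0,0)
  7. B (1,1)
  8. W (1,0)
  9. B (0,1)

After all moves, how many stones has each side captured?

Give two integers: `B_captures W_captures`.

Move 1: B@(0,3) -> caps B=0 W=0
Move 2: W@(3,0) -> caps B=0 W=0
Move 3: B@(2,0) -> caps B=0 W=0
Move 4: W@(2,1) -> caps B=0 W=0
Move 5: B@(2,3) -> caps B=0 W=0
Move 6: W@(0,0) -> caps B=0 W=0
Move 7: B@(1,1) -> caps B=0 W=0
Move 8: W@(1,0) -> caps B=0 W=1
Move 9: B@(0,1) -> caps B=0 W=1

Answer: 0 1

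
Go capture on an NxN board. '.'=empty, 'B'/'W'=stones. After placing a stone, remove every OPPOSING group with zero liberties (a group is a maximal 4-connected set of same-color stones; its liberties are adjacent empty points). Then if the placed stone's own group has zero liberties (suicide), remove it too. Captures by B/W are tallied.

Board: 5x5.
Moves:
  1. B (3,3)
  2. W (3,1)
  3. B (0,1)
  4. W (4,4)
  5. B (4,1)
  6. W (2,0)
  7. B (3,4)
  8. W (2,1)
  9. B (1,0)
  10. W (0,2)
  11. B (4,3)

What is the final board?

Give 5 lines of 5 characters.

Answer: .BW..
B....
WW...
.W.BB
.B.B.

Derivation:
Move 1: B@(3,3) -> caps B=0 W=0
Move 2: W@(3,1) -> caps B=0 W=0
Move 3: B@(0,1) -> caps B=0 W=0
Move 4: W@(4,4) -> caps B=0 W=0
Move 5: B@(4,1) -> caps B=0 W=0
Move 6: W@(2,0) -> caps B=0 W=0
Move 7: B@(3,4) -> caps B=0 W=0
Move 8: W@(2,1) -> caps B=0 W=0
Move 9: B@(1,0) -> caps B=0 W=0
Move 10: W@(0,2) -> caps B=0 W=0
Move 11: B@(4,3) -> caps B=1 W=0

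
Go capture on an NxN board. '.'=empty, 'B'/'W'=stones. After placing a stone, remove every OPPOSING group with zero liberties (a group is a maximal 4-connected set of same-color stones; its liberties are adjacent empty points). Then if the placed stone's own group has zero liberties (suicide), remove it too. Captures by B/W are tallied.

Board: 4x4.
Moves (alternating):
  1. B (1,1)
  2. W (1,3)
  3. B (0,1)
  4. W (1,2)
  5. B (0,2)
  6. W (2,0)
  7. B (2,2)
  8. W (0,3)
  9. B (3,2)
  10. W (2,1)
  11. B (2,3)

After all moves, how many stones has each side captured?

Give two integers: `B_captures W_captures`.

Answer: 3 0

Derivation:
Move 1: B@(1,1) -> caps B=0 W=0
Move 2: W@(1,3) -> caps B=0 W=0
Move 3: B@(0,1) -> caps B=0 W=0
Move 4: W@(1,2) -> caps B=0 W=0
Move 5: B@(0,2) -> caps B=0 W=0
Move 6: W@(2,0) -> caps B=0 W=0
Move 7: B@(2,2) -> caps B=0 W=0
Move 8: W@(0,3) -> caps B=0 W=0
Move 9: B@(3,2) -> caps B=0 W=0
Move 10: W@(2,1) -> caps B=0 W=0
Move 11: B@(2,3) -> caps B=3 W=0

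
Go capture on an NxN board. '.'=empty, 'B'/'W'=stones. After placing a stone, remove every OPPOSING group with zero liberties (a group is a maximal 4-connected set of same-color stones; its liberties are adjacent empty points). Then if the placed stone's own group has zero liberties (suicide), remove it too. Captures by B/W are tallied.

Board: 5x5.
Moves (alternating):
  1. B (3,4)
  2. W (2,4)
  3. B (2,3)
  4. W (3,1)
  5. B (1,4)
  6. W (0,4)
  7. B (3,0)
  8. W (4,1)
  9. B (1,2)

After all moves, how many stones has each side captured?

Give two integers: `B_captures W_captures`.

Answer: 1 0

Derivation:
Move 1: B@(3,4) -> caps B=0 W=0
Move 2: W@(2,4) -> caps B=0 W=0
Move 3: B@(2,3) -> caps B=0 W=0
Move 4: W@(3,1) -> caps B=0 W=0
Move 5: B@(1,4) -> caps B=1 W=0
Move 6: W@(0,4) -> caps B=1 W=0
Move 7: B@(3,0) -> caps B=1 W=0
Move 8: W@(4,1) -> caps B=1 W=0
Move 9: B@(1,2) -> caps B=1 W=0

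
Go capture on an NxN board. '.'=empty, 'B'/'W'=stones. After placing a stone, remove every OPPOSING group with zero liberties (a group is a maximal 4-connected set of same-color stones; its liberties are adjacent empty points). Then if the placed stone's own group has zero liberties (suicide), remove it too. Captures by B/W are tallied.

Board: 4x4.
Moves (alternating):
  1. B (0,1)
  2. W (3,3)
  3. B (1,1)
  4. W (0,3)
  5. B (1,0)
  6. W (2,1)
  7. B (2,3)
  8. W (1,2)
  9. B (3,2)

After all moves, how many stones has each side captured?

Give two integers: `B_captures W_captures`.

Answer: 1 0

Derivation:
Move 1: B@(0,1) -> caps B=0 W=0
Move 2: W@(3,3) -> caps B=0 W=0
Move 3: B@(1,1) -> caps B=0 W=0
Move 4: W@(0,3) -> caps B=0 W=0
Move 5: B@(1,0) -> caps B=0 W=0
Move 6: W@(2,1) -> caps B=0 W=0
Move 7: B@(2,3) -> caps B=0 W=0
Move 8: W@(1,2) -> caps B=0 W=0
Move 9: B@(3,2) -> caps B=1 W=0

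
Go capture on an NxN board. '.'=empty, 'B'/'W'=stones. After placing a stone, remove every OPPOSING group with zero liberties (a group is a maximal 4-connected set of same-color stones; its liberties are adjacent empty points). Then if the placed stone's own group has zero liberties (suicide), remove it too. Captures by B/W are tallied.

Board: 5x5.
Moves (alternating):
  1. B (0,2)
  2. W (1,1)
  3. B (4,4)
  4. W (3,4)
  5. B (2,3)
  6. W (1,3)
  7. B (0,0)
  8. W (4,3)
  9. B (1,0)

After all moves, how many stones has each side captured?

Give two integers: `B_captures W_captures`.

Move 1: B@(0,2) -> caps B=0 W=0
Move 2: W@(1,1) -> caps B=0 W=0
Move 3: B@(4,4) -> caps B=0 W=0
Move 4: W@(3,4) -> caps B=0 W=0
Move 5: B@(2,3) -> caps B=0 W=0
Move 6: W@(1,3) -> caps B=0 W=0
Move 7: B@(0,0) -> caps B=0 W=0
Move 8: W@(4,3) -> caps B=0 W=1
Move 9: B@(1,0) -> caps B=0 W=1

Answer: 0 1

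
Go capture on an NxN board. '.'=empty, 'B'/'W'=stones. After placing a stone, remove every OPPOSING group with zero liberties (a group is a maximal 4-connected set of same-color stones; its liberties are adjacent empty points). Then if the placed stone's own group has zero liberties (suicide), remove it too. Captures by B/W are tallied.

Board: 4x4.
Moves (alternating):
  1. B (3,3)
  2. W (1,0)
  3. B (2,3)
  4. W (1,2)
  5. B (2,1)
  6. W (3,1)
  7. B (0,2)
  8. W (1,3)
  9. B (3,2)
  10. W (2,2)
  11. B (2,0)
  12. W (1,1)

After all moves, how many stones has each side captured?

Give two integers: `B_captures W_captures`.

Move 1: B@(3,3) -> caps B=0 W=0
Move 2: W@(1,0) -> caps B=0 W=0
Move 3: B@(2,3) -> caps B=0 W=0
Move 4: W@(1,2) -> caps B=0 W=0
Move 5: B@(2,1) -> caps B=0 W=0
Move 6: W@(3,1) -> caps B=0 W=0
Move 7: B@(0,2) -> caps B=0 W=0
Move 8: W@(1,3) -> caps B=0 W=0
Move 9: B@(3,2) -> caps B=0 W=0
Move 10: W@(2,2) -> caps B=0 W=3
Move 11: B@(2,0) -> caps B=0 W=3
Move 12: W@(1,1) -> caps B=0 W=3

Answer: 0 3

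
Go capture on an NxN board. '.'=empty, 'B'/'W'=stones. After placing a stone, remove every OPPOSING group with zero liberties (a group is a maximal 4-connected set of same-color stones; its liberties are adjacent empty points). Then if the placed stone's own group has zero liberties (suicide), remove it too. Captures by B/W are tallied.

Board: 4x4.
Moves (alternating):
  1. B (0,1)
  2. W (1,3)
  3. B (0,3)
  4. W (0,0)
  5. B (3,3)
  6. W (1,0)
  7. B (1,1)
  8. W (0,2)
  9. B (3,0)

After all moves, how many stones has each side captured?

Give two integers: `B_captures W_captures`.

Answer: 0 1

Derivation:
Move 1: B@(0,1) -> caps B=0 W=0
Move 2: W@(1,3) -> caps B=0 W=0
Move 3: B@(0,3) -> caps B=0 W=0
Move 4: W@(0,0) -> caps B=0 W=0
Move 5: B@(3,3) -> caps B=0 W=0
Move 6: W@(1,0) -> caps B=0 W=0
Move 7: B@(1,1) -> caps B=0 W=0
Move 8: W@(0,2) -> caps B=0 W=1
Move 9: B@(3,0) -> caps B=0 W=1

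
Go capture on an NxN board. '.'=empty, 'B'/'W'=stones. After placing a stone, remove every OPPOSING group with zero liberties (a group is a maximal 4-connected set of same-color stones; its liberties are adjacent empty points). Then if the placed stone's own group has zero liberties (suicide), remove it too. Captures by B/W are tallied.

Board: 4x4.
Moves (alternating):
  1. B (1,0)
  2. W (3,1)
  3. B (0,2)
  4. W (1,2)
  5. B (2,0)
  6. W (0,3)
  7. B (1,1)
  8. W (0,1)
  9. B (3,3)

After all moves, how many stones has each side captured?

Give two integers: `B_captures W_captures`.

Move 1: B@(1,0) -> caps B=0 W=0
Move 2: W@(3,1) -> caps B=0 W=0
Move 3: B@(0,2) -> caps B=0 W=0
Move 4: W@(1,2) -> caps B=0 W=0
Move 5: B@(2,0) -> caps B=0 W=0
Move 6: W@(0,3) -> caps B=0 W=0
Move 7: B@(1,1) -> caps B=0 W=0
Move 8: W@(0,1) -> caps B=0 W=1
Move 9: B@(3,3) -> caps B=0 W=1

Answer: 0 1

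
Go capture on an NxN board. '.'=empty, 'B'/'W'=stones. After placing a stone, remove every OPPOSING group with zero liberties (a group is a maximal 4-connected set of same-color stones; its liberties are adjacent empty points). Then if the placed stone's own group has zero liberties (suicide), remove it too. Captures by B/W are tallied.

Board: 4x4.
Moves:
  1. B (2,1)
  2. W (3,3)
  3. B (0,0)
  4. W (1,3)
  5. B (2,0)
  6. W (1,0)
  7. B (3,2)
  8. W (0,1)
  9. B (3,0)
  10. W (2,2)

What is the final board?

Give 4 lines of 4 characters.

Move 1: B@(2,1) -> caps B=0 W=0
Move 2: W@(3,3) -> caps B=0 W=0
Move 3: B@(0,0) -> caps B=0 W=0
Move 4: W@(1,3) -> caps B=0 W=0
Move 5: B@(2,0) -> caps B=0 W=0
Move 6: W@(1,0) -> caps B=0 W=0
Move 7: B@(3,2) -> caps B=0 W=0
Move 8: W@(0,1) -> caps B=0 W=1
Move 9: B@(3,0) -> caps B=0 W=1
Move 10: W@(2,2) -> caps B=0 W=1

Answer: .W..
W..W
BBW.
B.BW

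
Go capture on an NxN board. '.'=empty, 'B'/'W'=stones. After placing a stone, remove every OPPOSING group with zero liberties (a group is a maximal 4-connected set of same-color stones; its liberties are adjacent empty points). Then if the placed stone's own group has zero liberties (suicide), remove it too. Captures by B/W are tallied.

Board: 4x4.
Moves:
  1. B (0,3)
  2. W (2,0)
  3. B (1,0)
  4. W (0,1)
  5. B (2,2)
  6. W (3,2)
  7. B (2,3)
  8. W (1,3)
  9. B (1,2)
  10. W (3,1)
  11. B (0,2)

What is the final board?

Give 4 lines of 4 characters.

Move 1: B@(0,3) -> caps B=0 W=0
Move 2: W@(2,0) -> caps B=0 W=0
Move 3: B@(1,0) -> caps B=0 W=0
Move 4: W@(0,1) -> caps B=0 W=0
Move 5: B@(2,2) -> caps B=0 W=0
Move 6: W@(3,2) -> caps B=0 W=0
Move 7: B@(2,3) -> caps B=0 W=0
Move 8: W@(1,3) -> caps B=0 W=0
Move 9: B@(1,2) -> caps B=1 W=0
Move 10: W@(3,1) -> caps B=1 W=0
Move 11: B@(0,2) -> caps B=1 W=0

Answer: .WBB
B.B.
W.BB
.WW.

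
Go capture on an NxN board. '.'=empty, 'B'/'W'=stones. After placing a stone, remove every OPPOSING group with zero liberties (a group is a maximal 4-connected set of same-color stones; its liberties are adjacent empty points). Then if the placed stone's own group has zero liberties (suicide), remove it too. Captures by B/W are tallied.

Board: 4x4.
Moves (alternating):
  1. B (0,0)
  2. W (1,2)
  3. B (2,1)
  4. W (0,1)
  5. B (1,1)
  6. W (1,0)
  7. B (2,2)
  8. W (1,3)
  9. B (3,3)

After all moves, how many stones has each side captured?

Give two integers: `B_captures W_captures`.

Answer: 0 1

Derivation:
Move 1: B@(0,0) -> caps B=0 W=0
Move 2: W@(1,2) -> caps B=0 W=0
Move 3: B@(2,1) -> caps B=0 W=0
Move 4: W@(0,1) -> caps B=0 W=0
Move 5: B@(1,1) -> caps B=0 W=0
Move 6: W@(1,0) -> caps B=0 W=1
Move 7: B@(2,2) -> caps B=0 W=1
Move 8: W@(1,3) -> caps B=0 W=1
Move 9: B@(3,3) -> caps B=0 W=1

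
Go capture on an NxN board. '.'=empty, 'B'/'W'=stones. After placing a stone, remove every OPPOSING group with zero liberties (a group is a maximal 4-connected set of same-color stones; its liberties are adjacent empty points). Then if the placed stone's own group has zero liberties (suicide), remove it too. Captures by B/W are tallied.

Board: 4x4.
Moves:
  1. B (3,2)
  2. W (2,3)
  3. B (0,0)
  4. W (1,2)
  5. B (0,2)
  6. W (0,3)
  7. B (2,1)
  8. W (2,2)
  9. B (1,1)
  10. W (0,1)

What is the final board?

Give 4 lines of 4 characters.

Answer: BW.W
.BW.
.BWW
..B.

Derivation:
Move 1: B@(3,2) -> caps B=0 W=0
Move 2: W@(2,3) -> caps B=0 W=0
Move 3: B@(0,0) -> caps B=0 W=0
Move 4: W@(1,2) -> caps B=0 W=0
Move 5: B@(0,2) -> caps B=0 W=0
Move 6: W@(0,3) -> caps B=0 W=0
Move 7: B@(2,1) -> caps B=0 W=0
Move 8: W@(2,2) -> caps B=0 W=0
Move 9: B@(1,1) -> caps B=0 W=0
Move 10: W@(0,1) -> caps B=0 W=1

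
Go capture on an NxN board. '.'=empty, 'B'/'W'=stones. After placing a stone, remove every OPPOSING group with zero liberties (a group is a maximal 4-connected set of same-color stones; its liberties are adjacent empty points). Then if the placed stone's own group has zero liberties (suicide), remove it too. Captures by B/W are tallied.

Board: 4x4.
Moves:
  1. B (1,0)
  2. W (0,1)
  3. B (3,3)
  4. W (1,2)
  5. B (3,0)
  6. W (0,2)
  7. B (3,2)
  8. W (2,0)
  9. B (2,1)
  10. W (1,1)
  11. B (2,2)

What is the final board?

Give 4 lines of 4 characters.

Move 1: B@(1,0) -> caps B=0 W=0
Move 2: W@(0,1) -> caps B=0 W=0
Move 3: B@(3,3) -> caps B=0 W=0
Move 4: W@(1,2) -> caps B=0 W=0
Move 5: B@(3,0) -> caps B=0 W=0
Move 6: W@(0,2) -> caps B=0 W=0
Move 7: B@(3,2) -> caps B=0 W=0
Move 8: W@(2,0) -> caps B=0 W=0
Move 9: B@(2,1) -> caps B=1 W=0
Move 10: W@(1,1) -> caps B=1 W=0
Move 11: B@(2,2) -> caps B=1 W=0

Answer: .WW.
BWW.
.BB.
B.BB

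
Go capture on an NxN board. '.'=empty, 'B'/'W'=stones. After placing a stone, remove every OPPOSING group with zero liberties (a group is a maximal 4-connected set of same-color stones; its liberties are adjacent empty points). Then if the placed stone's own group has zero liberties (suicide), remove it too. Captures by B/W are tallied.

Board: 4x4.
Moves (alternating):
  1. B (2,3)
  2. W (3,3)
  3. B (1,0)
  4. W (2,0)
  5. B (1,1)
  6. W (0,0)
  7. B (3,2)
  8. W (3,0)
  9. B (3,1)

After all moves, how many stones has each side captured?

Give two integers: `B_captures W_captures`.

Move 1: B@(2,3) -> caps B=0 W=0
Move 2: W@(3,3) -> caps B=0 W=0
Move 3: B@(1,0) -> caps B=0 W=0
Move 4: W@(2,0) -> caps B=0 W=0
Move 5: B@(1,1) -> caps B=0 W=0
Move 6: W@(0,0) -> caps B=0 W=0
Move 7: B@(3,2) -> caps B=1 W=0
Move 8: W@(3,0) -> caps B=1 W=0
Move 9: B@(3,1) -> caps B=1 W=0

Answer: 1 0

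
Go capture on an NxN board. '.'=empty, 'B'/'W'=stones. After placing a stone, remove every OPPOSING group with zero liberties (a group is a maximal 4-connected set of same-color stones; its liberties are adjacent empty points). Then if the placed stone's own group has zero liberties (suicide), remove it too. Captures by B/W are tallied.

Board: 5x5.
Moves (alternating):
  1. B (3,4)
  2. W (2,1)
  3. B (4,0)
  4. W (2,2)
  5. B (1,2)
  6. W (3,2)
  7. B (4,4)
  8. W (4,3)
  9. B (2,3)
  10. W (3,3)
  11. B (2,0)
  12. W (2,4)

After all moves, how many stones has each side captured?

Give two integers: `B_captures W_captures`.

Move 1: B@(3,4) -> caps B=0 W=0
Move 2: W@(2,1) -> caps B=0 W=0
Move 3: B@(4,0) -> caps B=0 W=0
Move 4: W@(2,2) -> caps B=0 W=0
Move 5: B@(1,2) -> caps B=0 W=0
Move 6: W@(3,2) -> caps B=0 W=0
Move 7: B@(4,4) -> caps B=0 W=0
Move 8: W@(4,3) -> caps B=0 W=0
Move 9: B@(2,3) -> caps B=0 W=0
Move 10: W@(3,3) -> caps B=0 W=0
Move 11: B@(2,0) -> caps B=0 W=0
Move 12: W@(2,4) -> caps B=0 W=2

Answer: 0 2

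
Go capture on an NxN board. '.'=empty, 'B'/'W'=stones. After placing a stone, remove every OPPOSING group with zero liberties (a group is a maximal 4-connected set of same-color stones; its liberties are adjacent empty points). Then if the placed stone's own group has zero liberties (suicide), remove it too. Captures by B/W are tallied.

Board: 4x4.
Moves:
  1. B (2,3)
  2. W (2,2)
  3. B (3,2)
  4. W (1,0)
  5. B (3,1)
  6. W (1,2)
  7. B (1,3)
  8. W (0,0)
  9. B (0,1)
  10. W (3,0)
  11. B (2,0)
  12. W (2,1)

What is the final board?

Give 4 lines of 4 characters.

Answer: WB..
W.WB
BWWB
.BB.

Derivation:
Move 1: B@(2,3) -> caps B=0 W=0
Move 2: W@(2,2) -> caps B=0 W=0
Move 3: B@(3,2) -> caps B=0 W=0
Move 4: W@(1,0) -> caps B=0 W=0
Move 5: B@(3,1) -> caps B=0 W=0
Move 6: W@(1,2) -> caps B=0 W=0
Move 7: B@(1,3) -> caps B=0 W=0
Move 8: W@(0,0) -> caps B=0 W=0
Move 9: B@(0,1) -> caps B=0 W=0
Move 10: W@(3,0) -> caps B=0 W=0
Move 11: B@(2,0) -> caps B=1 W=0
Move 12: W@(2,1) -> caps B=1 W=0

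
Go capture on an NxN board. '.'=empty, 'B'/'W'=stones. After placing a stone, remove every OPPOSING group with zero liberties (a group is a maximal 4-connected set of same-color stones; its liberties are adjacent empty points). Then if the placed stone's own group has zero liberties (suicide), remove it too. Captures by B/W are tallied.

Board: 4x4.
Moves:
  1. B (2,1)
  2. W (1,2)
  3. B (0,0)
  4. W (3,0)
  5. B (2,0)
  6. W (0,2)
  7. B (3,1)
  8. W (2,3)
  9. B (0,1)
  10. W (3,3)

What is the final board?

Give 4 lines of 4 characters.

Answer: BBW.
..W.
BB.W
.B.W

Derivation:
Move 1: B@(2,1) -> caps B=0 W=0
Move 2: W@(1,2) -> caps B=0 W=0
Move 3: B@(0,0) -> caps B=0 W=0
Move 4: W@(3,0) -> caps B=0 W=0
Move 5: B@(2,0) -> caps B=0 W=0
Move 6: W@(0,2) -> caps B=0 W=0
Move 7: B@(3,1) -> caps B=1 W=0
Move 8: W@(2,3) -> caps B=1 W=0
Move 9: B@(0,1) -> caps B=1 W=0
Move 10: W@(3,3) -> caps B=1 W=0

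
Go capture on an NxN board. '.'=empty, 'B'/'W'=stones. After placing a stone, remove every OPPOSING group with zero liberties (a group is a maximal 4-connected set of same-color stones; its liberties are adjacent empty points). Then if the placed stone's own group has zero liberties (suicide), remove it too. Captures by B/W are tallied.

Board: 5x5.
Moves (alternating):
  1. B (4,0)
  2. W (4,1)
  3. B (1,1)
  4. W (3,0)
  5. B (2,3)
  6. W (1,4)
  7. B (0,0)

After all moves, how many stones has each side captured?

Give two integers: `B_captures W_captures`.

Answer: 0 1

Derivation:
Move 1: B@(4,0) -> caps B=0 W=0
Move 2: W@(4,1) -> caps B=0 W=0
Move 3: B@(1,1) -> caps B=0 W=0
Move 4: W@(3,0) -> caps B=0 W=1
Move 5: B@(2,3) -> caps B=0 W=1
Move 6: W@(1,4) -> caps B=0 W=1
Move 7: B@(0,0) -> caps B=0 W=1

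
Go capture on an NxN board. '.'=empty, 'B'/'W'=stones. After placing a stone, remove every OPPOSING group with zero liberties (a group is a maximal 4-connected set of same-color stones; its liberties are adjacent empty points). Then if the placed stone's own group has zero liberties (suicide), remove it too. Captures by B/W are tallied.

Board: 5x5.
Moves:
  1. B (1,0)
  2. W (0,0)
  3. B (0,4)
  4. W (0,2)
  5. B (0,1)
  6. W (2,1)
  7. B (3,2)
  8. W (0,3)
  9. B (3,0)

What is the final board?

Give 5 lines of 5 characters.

Answer: .BWWB
B....
.W...
B.B..
.....

Derivation:
Move 1: B@(1,0) -> caps B=0 W=0
Move 2: W@(0,0) -> caps B=0 W=0
Move 3: B@(0,4) -> caps B=0 W=0
Move 4: W@(0,2) -> caps B=0 W=0
Move 5: B@(0,1) -> caps B=1 W=0
Move 6: W@(2,1) -> caps B=1 W=0
Move 7: B@(3,2) -> caps B=1 W=0
Move 8: W@(0,3) -> caps B=1 W=0
Move 9: B@(3,0) -> caps B=1 W=0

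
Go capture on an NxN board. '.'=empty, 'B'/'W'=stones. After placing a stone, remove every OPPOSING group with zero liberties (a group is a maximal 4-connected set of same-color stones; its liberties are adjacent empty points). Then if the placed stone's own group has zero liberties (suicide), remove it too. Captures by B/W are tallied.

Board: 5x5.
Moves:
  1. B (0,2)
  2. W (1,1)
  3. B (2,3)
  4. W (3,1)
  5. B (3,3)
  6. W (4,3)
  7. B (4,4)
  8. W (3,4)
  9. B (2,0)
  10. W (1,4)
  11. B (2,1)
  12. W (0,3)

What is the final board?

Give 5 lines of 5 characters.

Answer: ..BW.
.W..W
BB.B.
.W.BW
...W.

Derivation:
Move 1: B@(0,2) -> caps B=0 W=0
Move 2: W@(1,1) -> caps B=0 W=0
Move 3: B@(2,3) -> caps B=0 W=0
Move 4: W@(3,1) -> caps B=0 W=0
Move 5: B@(3,3) -> caps B=0 W=0
Move 6: W@(4,3) -> caps B=0 W=0
Move 7: B@(4,4) -> caps B=0 W=0
Move 8: W@(3,4) -> caps B=0 W=1
Move 9: B@(2,0) -> caps B=0 W=1
Move 10: W@(1,4) -> caps B=0 W=1
Move 11: B@(2,1) -> caps B=0 W=1
Move 12: W@(0,3) -> caps B=0 W=1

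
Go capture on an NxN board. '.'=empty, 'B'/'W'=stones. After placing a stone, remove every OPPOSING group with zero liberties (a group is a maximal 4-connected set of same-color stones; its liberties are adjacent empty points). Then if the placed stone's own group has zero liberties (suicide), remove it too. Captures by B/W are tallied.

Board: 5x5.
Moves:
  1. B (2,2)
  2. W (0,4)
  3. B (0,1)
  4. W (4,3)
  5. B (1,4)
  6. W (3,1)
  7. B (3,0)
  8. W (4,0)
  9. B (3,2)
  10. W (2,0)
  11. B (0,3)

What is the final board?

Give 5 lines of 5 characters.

Move 1: B@(2,2) -> caps B=0 W=0
Move 2: W@(0,4) -> caps B=0 W=0
Move 3: B@(0,1) -> caps B=0 W=0
Move 4: W@(4,3) -> caps B=0 W=0
Move 5: B@(1,4) -> caps B=0 W=0
Move 6: W@(3,1) -> caps B=0 W=0
Move 7: B@(3,0) -> caps B=0 W=0
Move 8: W@(4,0) -> caps B=0 W=0
Move 9: B@(3,2) -> caps B=0 W=0
Move 10: W@(2,0) -> caps B=0 W=1
Move 11: B@(0,3) -> caps B=1 W=1

Answer: .B.B.
....B
W.B..
.WB..
W..W.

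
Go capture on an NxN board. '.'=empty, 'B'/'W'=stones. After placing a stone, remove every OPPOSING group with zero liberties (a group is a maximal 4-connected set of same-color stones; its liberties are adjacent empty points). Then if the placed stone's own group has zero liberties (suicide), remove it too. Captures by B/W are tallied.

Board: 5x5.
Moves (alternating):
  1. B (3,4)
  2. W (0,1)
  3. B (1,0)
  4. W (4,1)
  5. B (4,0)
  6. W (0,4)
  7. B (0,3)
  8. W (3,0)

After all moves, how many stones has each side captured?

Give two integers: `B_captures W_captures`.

Answer: 0 1

Derivation:
Move 1: B@(3,4) -> caps B=0 W=0
Move 2: W@(0,1) -> caps B=0 W=0
Move 3: B@(1,0) -> caps B=0 W=0
Move 4: W@(4,1) -> caps B=0 W=0
Move 5: B@(4,0) -> caps B=0 W=0
Move 6: W@(0,4) -> caps B=0 W=0
Move 7: B@(0,3) -> caps B=0 W=0
Move 8: W@(3,0) -> caps B=0 W=1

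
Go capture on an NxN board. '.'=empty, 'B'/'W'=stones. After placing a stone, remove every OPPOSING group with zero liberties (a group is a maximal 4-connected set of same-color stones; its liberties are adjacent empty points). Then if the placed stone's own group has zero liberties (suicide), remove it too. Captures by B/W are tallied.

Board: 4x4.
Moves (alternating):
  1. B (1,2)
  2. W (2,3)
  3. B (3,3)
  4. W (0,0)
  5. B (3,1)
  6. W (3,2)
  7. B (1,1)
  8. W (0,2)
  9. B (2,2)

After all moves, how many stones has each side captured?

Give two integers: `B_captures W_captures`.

Answer: 0 1

Derivation:
Move 1: B@(1,2) -> caps B=0 W=0
Move 2: W@(2,3) -> caps B=0 W=0
Move 3: B@(3,3) -> caps B=0 W=0
Move 4: W@(0,0) -> caps B=0 W=0
Move 5: B@(3,1) -> caps B=0 W=0
Move 6: W@(3,2) -> caps B=0 W=1
Move 7: B@(1,1) -> caps B=0 W=1
Move 8: W@(0,2) -> caps B=0 W=1
Move 9: B@(2,2) -> caps B=0 W=1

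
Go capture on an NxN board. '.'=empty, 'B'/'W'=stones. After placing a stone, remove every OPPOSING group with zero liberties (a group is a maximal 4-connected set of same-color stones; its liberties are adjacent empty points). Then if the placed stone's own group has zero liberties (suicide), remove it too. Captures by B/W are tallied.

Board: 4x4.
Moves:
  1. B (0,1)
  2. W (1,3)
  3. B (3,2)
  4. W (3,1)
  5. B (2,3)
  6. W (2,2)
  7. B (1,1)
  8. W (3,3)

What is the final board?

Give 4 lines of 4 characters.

Move 1: B@(0,1) -> caps B=0 W=0
Move 2: W@(1,3) -> caps B=0 W=0
Move 3: B@(3,2) -> caps B=0 W=0
Move 4: W@(3,1) -> caps B=0 W=0
Move 5: B@(2,3) -> caps B=0 W=0
Move 6: W@(2,2) -> caps B=0 W=0
Move 7: B@(1,1) -> caps B=0 W=0
Move 8: W@(3,3) -> caps B=0 W=2

Answer: .B..
.B.W
..W.
.W.W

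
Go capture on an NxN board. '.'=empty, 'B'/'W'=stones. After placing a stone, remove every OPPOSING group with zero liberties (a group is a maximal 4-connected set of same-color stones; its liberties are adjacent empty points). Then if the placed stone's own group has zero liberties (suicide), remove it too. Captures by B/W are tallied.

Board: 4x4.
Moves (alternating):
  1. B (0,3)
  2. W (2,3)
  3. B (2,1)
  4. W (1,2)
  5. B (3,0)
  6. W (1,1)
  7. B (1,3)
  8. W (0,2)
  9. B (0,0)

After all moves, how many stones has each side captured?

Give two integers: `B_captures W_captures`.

Move 1: B@(0,3) -> caps B=0 W=0
Move 2: W@(2,3) -> caps B=0 W=0
Move 3: B@(2,1) -> caps B=0 W=0
Move 4: W@(1,2) -> caps B=0 W=0
Move 5: B@(3,0) -> caps B=0 W=0
Move 6: W@(1,1) -> caps B=0 W=0
Move 7: B@(1,3) -> caps B=0 W=0
Move 8: W@(0,2) -> caps B=0 W=2
Move 9: B@(0,0) -> caps B=0 W=2

Answer: 0 2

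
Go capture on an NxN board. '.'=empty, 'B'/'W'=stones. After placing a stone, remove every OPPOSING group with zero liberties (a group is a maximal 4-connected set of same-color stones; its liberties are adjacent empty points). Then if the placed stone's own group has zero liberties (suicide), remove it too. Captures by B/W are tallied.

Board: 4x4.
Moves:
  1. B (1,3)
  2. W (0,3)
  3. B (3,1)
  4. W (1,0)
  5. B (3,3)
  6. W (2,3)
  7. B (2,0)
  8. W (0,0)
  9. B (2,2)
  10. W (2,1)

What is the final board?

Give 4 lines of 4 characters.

Move 1: B@(1,3) -> caps B=0 W=0
Move 2: W@(0,3) -> caps B=0 W=0
Move 3: B@(3,1) -> caps B=0 W=0
Move 4: W@(1,0) -> caps B=0 W=0
Move 5: B@(3,3) -> caps B=0 W=0
Move 6: W@(2,3) -> caps B=0 W=0
Move 7: B@(2,0) -> caps B=0 W=0
Move 8: W@(0,0) -> caps B=0 W=0
Move 9: B@(2,2) -> caps B=1 W=0
Move 10: W@(2,1) -> caps B=1 W=0

Answer: W..W
W..B
BWB.
.B.B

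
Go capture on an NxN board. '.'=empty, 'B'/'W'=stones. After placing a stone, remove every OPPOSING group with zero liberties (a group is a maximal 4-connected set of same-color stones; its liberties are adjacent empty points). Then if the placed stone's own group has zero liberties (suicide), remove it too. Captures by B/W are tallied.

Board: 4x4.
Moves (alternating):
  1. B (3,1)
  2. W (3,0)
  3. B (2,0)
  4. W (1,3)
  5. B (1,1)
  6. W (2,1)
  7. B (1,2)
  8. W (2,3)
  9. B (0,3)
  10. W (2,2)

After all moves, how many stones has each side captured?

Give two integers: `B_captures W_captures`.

Answer: 1 0

Derivation:
Move 1: B@(3,1) -> caps B=0 W=0
Move 2: W@(3,0) -> caps B=0 W=0
Move 3: B@(2,0) -> caps B=1 W=0
Move 4: W@(1,3) -> caps B=1 W=0
Move 5: B@(1,1) -> caps B=1 W=0
Move 6: W@(2,1) -> caps B=1 W=0
Move 7: B@(1,2) -> caps B=1 W=0
Move 8: W@(2,3) -> caps B=1 W=0
Move 9: B@(0,3) -> caps B=1 W=0
Move 10: W@(2,2) -> caps B=1 W=0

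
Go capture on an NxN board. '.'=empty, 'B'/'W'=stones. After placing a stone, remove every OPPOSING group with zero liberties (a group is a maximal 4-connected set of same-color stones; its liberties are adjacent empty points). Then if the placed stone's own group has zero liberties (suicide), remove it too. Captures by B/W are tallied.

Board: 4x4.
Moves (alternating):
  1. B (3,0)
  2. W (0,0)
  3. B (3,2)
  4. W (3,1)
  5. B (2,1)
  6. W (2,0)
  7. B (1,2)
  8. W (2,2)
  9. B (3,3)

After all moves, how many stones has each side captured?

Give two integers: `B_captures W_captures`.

Move 1: B@(3,0) -> caps B=0 W=0
Move 2: W@(0,0) -> caps B=0 W=0
Move 3: B@(3,2) -> caps B=0 W=0
Move 4: W@(3,1) -> caps B=0 W=0
Move 5: B@(2,1) -> caps B=1 W=0
Move 6: W@(2,0) -> caps B=1 W=0
Move 7: B@(1,2) -> caps B=1 W=0
Move 8: W@(2,2) -> caps B=1 W=0
Move 9: B@(3,3) -> caps B=1 W=0

Answer: 1 0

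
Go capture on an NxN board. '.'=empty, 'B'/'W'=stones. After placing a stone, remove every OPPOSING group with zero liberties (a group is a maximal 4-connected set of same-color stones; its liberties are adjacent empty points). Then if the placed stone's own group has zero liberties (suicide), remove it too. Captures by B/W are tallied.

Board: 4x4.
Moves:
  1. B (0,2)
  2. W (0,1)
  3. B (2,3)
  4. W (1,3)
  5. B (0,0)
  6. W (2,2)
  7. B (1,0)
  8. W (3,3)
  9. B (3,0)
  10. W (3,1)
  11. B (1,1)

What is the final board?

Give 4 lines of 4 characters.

Answer: B.B.
BB.W
..W.
BW.W

Derivation:
Move 1: B@(0,2) -> caps B=0 W=0
Move 2: W@(0,1) -> caps B=0 W=0
Move 3: B@(2,3) -> caps B=0 W=0
Move 4: W@(1,3) -> caps B=0 W=0
Move 5: B@(0,0) -> caps B=0 W=0
Move 6: W@(2,2) -> caps B=0 W=0
Move 7: B@(1,0) -> caps B=0 W=0
Move 8: W@(3,3) -> caps B=0 W=1
Move 9: B@(3,0) -> caps B=0 W=1
Move 10: W@(3,1) -> caps B=0 W=1
Move 11: B@(1,1) -> caps B=1 W=1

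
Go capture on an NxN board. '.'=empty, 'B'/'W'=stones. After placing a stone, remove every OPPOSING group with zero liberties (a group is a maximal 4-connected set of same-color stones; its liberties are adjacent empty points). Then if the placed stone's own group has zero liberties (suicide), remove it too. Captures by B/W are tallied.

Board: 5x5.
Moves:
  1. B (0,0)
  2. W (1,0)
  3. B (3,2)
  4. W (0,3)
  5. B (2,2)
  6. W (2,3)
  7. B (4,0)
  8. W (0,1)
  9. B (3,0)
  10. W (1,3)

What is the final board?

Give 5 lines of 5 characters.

Move 1: B@(0,0) -> caps B=0 W=0
Move 2: W@(1,0) -> caps B=0 W=0
Move 3: B@(3,2) -> caps B=0 W=0
Move 4: W@(0,3) -> caps B=0 W=0
Move 5: B@(2,2) -> caps B=0 W=0
Move 6: W@(2,3) -> caps B=0 W=0
Move 7: B@(4,0) -> caps B=0 W=0
Move 8: W@(0,1) -> caps B=0 W=1
Move 9: B@(3,0) -> caps B=0 W=1
Move 10: W@(1,3) -> caps B=0 W=1

Answer: .W.W.
W..W.
..BW.
B.B..
B....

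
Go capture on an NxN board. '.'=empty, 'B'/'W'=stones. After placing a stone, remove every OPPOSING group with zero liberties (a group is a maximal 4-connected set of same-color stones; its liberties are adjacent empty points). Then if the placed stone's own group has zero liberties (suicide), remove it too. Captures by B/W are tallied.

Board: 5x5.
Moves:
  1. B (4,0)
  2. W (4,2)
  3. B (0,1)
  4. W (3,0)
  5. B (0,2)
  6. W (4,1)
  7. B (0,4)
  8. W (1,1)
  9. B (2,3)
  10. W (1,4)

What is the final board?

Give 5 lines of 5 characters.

Move 1: B@(4,0) -> caps B=0 W=0
Move 2: W@(4,2) -> caps B=0 W=0
Move 3: B@(0,1) -> caps B=0 W=0
Move 4: W@(3,0) -> caps B=0 W=0
Move 5: B@(0,2) -> caps B=0 W=0
Move 6: W@(4,1) -> caps B=0 W=1
Move 7: B@(0,4) -> caps B=0 W=1
Move 8: W@(1,1) -> caps B=0 W=1
Move 9: B@(2,3) -> caps B=0 W=1
Move 10: W@(1,4) -> caps B=0 W=1

Answer: .BB.B
.W..W
...B.
W....
.WW..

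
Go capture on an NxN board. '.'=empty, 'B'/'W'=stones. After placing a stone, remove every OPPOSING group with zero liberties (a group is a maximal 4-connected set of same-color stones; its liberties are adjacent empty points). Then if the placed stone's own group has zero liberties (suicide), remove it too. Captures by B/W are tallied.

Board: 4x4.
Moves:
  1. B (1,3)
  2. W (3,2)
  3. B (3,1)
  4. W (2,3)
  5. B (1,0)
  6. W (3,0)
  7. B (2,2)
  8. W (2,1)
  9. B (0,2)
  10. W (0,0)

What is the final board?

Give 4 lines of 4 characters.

Move 1: B@(1,3) -> caps B=0 W=0
Move 2: W@(3,2) -> caps B=0 W=0
Move 3: B@(3,1) -> caps B=0 W=0
Move 4: W@(2,3) -> caps B=0 W=0
Move 5: B@(1,0) -> caps B=0 W=0
Move 6: W@(3,0) -> caps B=0 W=0
Move 7: B@(2,2) -> caps B=0 W=0
Move 8: W@(2,1) -> caps B=0 W=1
Move 9: B@(0,2) -> caps B=0 W=1
Move 10: W@(0,0) -> caps B=0 W=1

Answer: W.B.
B..B
.WBW
W.W.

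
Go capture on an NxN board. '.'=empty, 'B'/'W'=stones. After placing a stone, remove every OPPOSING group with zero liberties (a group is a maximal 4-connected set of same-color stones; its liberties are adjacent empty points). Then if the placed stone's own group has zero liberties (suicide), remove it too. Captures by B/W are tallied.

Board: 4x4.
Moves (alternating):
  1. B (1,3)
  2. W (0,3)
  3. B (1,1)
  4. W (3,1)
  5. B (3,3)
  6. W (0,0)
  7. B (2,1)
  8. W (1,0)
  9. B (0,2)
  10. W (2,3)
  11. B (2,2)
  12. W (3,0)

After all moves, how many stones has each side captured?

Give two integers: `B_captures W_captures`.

Move 1: B@(1,3) -> caps B=0 W=0
Move 2: W@(0,3) -> caps B=0 W=0
Move 3: B@(1,1) -> caps B=0 W=0
Move 4: W@(3,1) -> caps B=0 W=0
Move 5: B@(3,3) -> caps B=0 W=0
Move 6: W@(0,0) -> caps B=0 W=0
Move 7: B@(2,1) -> caps B=0 W=0
Move 8: W@(1,0) -> caps B=0 W=0
Move 9: B@(0,2) -> caps B=1 W=0
Move 10: W@(2,3) -> caps B=1 W=0
Move 11: B@(2,2) -> caps B=2 W=0
Move 12: W@(3,0) -> caps B=2 W=0

Answer: 2 0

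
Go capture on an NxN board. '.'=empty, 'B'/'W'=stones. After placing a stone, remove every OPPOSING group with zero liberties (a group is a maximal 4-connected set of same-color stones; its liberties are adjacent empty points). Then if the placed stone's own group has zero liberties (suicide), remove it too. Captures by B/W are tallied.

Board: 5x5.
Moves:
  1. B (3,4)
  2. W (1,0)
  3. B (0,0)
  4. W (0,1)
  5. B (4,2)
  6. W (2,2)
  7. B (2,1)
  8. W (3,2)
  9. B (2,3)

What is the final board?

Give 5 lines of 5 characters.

Answer: .W...
W....
.BWB.
..W.B
..B..

Derivation:
Move 1: B@(3,4) -> caps B=0 W=0
Move 2: W@(1,0) -> caps B=0 W=0
Move 3: B@(0,0) -> caps B=0 W=0
Move 4: W@(0,1) -> caps B=0 W=1
Move 5: B@(4,2) -> caps B=0 W=1
Move 6: W@(2,2) -> caps B=0 W=1
Move 7: B@(2,1) -> caps B=0 W=1
Move 8: W@(3,2) -> caps B=0 W=1
Move 9: B@(2,3) -> caps B=0 W=1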